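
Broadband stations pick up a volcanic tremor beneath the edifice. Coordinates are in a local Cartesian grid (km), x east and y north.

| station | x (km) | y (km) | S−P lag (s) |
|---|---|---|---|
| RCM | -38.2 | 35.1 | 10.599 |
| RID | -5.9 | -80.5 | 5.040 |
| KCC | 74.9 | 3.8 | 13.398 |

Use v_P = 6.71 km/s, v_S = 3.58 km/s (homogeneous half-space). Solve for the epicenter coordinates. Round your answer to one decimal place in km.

Distance from S−P lag: d = Δt · v_P v_S / (v_P − v_S) = Δt · (6.71·3.58)/(6.71−3.58) ≈ 7.6747·Δt.
So d_RCM = 81.34, d_RID = 38.68, d_KCC = 102.83 km.
Circle about each station: (x + 38.2)² + (y − 35.1)² = 81.34²; (x + 5.9)² + (y + 80.5)² = 38.68²; (x − 74.9)² + (y − 3.8)² = 102.83².
Subtracting pairs of circle equations eliminates x²+y² and gives linear equations (the radical axes):
64.6 x − 231.2 y = 8943.86
226.2 x − 62.6 y = -1024.61
Solving the 2×2 system: x ≈ -16.5, y ≈ -43.3 km.

(-16.5, -43.3)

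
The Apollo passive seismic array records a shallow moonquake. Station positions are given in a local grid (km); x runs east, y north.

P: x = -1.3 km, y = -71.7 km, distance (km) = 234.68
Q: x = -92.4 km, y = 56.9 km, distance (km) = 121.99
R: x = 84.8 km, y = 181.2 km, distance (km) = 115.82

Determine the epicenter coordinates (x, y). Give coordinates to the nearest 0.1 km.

Circle about each station: (x + 1.3)² + (y + 71.7)² = 234.68²; (x + 92.4)² + (y − 56.9)² = 121.99²; (x − 84.8)² + (y − 181.2)² = 115.82².
Subtracting the P equation from the Q and R equations removes the quadratic terms:
-182.2 x + 257.2 y = 46825.93
172.2 x + 505.8 y = 76542.33
Solving the 2×2 system: x ≈ -29.3, y ≈ 161.3 km.

-29.3 km east, 161.3 km north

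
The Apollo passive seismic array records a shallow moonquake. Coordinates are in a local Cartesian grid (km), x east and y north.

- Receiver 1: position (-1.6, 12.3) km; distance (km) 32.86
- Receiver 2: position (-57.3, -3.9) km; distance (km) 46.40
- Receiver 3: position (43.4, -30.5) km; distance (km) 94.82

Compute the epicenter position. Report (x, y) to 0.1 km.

Circle about each station: (x + 1.6)² + (y − 12.3)² = 32.86²; (x + 57.3)² + (y + 3.9)² = 46.40²; (x − 43.4)² + (y + 30.5)² = 94.82².
Subtracting the Receiver 1 equation from the Receiver 2 and Receiver 3 equations removes the quadratic terms:
-111.4 x − 32.4 y = 2071.47
90.0 x − 85.6 y = -5251.09
Solving the 2×2 system: x ≈ -27.9, y ≈ 32.0 km.

-27.9 km east, 32.0 km north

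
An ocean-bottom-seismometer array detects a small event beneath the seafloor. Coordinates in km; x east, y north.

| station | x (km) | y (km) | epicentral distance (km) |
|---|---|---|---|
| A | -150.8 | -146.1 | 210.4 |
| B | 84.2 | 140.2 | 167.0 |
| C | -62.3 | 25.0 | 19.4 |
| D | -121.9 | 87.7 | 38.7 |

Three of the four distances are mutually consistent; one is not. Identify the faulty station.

Solve using three stations at a time. Using A, B, C (subtract circle equations pairwise → linear system) gives (x, y) ≈ (-47.0, 36.9).
Distances from that point to each station vs reported:
  A: calculated 210.4 vs reported 210.4 → residual 0.0 km
  B: calculated 167.0 vs reported 167.0 → residual 0.0 km
  C: calculated 19.4 vs reported 19.4 → residual 0.0 km
  D: calculated 90.5 vs reported 38.7 → residual 51.8 km
A, B, C are mutually consistent (residuals ≈ 0); D is off by 51.8 km.

D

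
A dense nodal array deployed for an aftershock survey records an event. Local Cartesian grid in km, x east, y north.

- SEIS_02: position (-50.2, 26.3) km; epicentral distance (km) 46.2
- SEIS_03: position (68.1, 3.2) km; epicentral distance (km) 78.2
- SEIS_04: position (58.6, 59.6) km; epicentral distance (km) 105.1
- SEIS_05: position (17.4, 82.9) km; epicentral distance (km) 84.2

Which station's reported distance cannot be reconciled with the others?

Solve using three stations at a time. Using SEIS_02, SEIS_03, SEIS_05 (subtract circle equations pairwise → linear system) gives (x, y) ≈ (-10.1, 3.3).
Distances from that point to each station vs reported:
  SEIS_02: calculated 46.2 vs reported 46.2 → residual 0.0 km
  SEIS_03: calculated 78.2 vs reported 78.2 → residual 0.0 km
  SEIS_04: calculated 88.8 vs reported 105.1 → residual 16.3 km
  SEIS_05: calculated 84.2 vs reported 84.2 → residual 0.0 km
SEIS_02, SEIS_03, SEIS_05 are mutually consistent (residuals ≈ 0); SEIS_04 is off by 16.3 km.

SEIS_04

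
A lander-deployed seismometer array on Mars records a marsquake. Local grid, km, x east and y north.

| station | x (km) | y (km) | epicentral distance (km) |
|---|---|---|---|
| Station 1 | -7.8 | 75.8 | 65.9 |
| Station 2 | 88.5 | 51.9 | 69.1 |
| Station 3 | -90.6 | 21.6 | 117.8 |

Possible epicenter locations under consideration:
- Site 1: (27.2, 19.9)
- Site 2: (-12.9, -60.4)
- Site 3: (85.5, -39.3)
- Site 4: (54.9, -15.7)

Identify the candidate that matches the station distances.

For each candidate, compare |candidate − station| to the reported distance:
Site 1: residuals Station 1 0.1, Station 2 0.0, Station 3 0.0 → max 0.1 km
Site 2: residuals Station 1 70.4, Station 2 82.2, Station 3 4.8 → max 82.2 km
Site 3: residuals Station 1 82.3, Station 2 22.1, Station 3 68.5 → max 82.3 km
Site 4: residuals Station 1 45.0, Station 2 6.4, Station 3 32.4 → max 45.0 km
Only Site 1 has all residuals ≈ 0.

Site 1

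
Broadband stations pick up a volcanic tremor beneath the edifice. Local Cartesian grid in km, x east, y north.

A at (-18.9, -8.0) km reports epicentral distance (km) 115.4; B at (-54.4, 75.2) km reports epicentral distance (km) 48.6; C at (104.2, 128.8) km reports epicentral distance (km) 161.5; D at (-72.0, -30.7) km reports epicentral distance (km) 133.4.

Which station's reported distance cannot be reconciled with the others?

B

Solve using three stations at a time. Using A, C, D (subtract circle equations pairwise → linear system) gives (x, y) ≈ (-55.0, 101.6).
Distances from that point to each station vs reported:
  A: calculated 115.4 vs reported 115.4 → residual 0.0 km
  B: calculated 26.4 vs reported 48.6 → residual 22.2 km
  C: calculated 161.5 vs reported 161.5 → residual 0.0 km
  D: calculated 133.4 vs reported 133.4 → residual 0.0 km
A, C, D are mutually consistent (residuals ≈ 0); B is off by 22.2 km.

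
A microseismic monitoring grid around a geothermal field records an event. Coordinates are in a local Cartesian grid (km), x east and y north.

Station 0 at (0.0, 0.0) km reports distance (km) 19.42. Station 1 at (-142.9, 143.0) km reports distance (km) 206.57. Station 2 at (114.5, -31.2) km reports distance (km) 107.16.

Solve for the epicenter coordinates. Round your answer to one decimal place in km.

Circle about each station: x² + y² = 19.42²; (x + 142.9)² + (y − 143.0)² = 206.57²; (x − 114.5)² + (y + 31.2)² = 107.16².
Subtracting the Station 0 equation from the Station 1 and Station 2 equations removes the quadratic terms:
-285.8 x + 286.0 y = -1424.62
229.0 x − 62.4 y = 2977.56
Solving the 2×2 system: x ≈ 16.0, y ≈ 11.0 km.

(16.0, 11.0)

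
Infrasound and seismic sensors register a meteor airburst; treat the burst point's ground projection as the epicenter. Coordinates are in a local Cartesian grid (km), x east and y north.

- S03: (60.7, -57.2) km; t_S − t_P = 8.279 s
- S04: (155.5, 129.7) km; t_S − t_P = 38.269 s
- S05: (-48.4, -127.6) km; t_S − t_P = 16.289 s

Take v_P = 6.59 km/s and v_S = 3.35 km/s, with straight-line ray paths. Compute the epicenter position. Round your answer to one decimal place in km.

Distance from S−P lag: d = Δt · v_P v_S / (v_P − v_S) = Δt · (6.59·3.35)/(6.59−3.35) ≈ 6.8137·Δt.
So d_S03 = 56.41, d_S04 = 260.75, d_S05 = 110.99 km.
Circle about each station: (x − 60.7)² + (y + 57.2)² = 56.41²; (x − 155.5)² + (y − 129.7)² = 260.75²; (x + 48.4)² + (y + 127.6)² = 110.99².
Subtracting pairs of circle equations eliminates x²+y² and gives linear equations (the radical axes):
189.6 x + 373.8 y = -30762.46
-218.2 x − 140.8 y = 2531.30
Solving the 2×2 system: x ≈ 61.7, y ≈ -113.6 km.

x ≈ 61.7 km, y ≈ -113.6 km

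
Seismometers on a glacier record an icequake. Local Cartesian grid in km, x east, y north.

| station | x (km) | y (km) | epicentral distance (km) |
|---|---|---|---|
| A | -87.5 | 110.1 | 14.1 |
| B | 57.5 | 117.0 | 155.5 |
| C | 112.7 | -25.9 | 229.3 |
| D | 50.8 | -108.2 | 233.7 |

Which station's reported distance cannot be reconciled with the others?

A

Solve using three stations at a time. Using B, C, D (subtract circle equations pairwise → linear system) gives (x, y) ≈ (-92.4, 76.3).
Distances from that point to each station vs reported:
  A: calculated 34.1 vs reported 14.1 → residual 20.0 km
  B: calculated 155.4 vs reported 155.5 → residual 0.1 km
  C: calculated 229.2 vs reported 229.3 → residual 0.1 km
  D: calculated 233.6 vs reported 233.7 → residual 0.1 km
B, C, D are mutually consistent (residuals ≈ 0); A is off by 20.0 km.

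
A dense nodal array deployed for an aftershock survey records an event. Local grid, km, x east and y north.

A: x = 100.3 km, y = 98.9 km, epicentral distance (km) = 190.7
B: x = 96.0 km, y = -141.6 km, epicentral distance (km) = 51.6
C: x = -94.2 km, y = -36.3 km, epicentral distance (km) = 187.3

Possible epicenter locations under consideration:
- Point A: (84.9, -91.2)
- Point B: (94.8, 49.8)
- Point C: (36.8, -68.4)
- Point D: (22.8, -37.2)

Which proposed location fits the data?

For each candidate, compare |candidate − station| to the reported distance:
Point A: residuals A 0.0, B 0.0, C 0.0 → max 0.0 km
Point B: residuals A 141.3, B 139.8, C 20.4 → max 141.3 km
Point C: residuals A 11.8, B 42.5, C 52.4 → max 52.4 km
Point D: residuals A 34.1, B 75.9, C 70.3 → max 75.9 km
Only Point A has all residuals ≈ 0.

Point A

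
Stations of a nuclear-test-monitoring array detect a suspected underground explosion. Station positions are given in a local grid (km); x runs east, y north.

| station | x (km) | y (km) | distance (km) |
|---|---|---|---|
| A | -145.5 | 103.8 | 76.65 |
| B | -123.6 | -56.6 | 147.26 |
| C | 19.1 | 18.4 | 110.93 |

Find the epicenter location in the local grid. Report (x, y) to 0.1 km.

Circle about each station: (x + 145.5)² + (y − 103.8)² = 76.65²; (x + 123.6)² + (y + 56.6)² = 147.26²; (x − 19.1)² + (y − 18.4)² = 110.93².
Subtracting the A equation from the B and C equations removes the quadratic terms:
43.8 x − 320.8 y = -29274.46
329.2 x − 170.8 y = -37671.56
Solving the 2×2 system: x ≈ -72.2, y ≈ 81.4 km.
Check against A (with the unrounded x, y): √((x + 145.5)²+(y − 103.8)²) = 76.64 ≈ 76.65 km. ✓

-72.2 km east, 81.4 km north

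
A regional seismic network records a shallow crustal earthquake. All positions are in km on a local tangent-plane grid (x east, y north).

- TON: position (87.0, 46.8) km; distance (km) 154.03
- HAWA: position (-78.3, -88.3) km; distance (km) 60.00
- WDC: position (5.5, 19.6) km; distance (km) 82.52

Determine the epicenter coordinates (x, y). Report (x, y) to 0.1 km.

Circle about each station: (x − 87.0)² + (y − 46.8)² = 154.03²; (x + 78.3)² + (y + 88.3)² = 60.00²; (x − 5.5)² + (y − 19.6)² = 82.52².
Subtracting the TON equation from the HAWA and WDC equations removes the quadratic terms:
-330.6 x − 270.2 y = 24293.78
-163.0 x − 54.4 y = 7570.86
Solving the 2×2 system: x ≈ -27.8, y ≈ -55.9 km.

x ≈ -27.8 km, y ≈ -55.9 km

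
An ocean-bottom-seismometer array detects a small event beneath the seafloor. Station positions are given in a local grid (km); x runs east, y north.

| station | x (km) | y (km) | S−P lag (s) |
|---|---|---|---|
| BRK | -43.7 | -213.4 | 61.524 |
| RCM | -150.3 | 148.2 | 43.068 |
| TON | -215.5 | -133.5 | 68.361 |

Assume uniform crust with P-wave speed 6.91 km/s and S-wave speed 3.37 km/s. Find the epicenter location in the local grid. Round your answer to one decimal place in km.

(133.0, 150.7)

Distance from S−P lag: d = Δt · v_P v_S / (v_P − v_S) = Δt · (6.91·3.37)/(6.91−3.37) ≈ 6.5782·Δt.
So d_BRK = 404.71, d_RCM = 283.31, d_TON = 449.69 km.
Circle about each station: (x + 43.7)² + (y + 213.4)² = 404.71²; (x + 150.3)² + (y − 148.2)² = 283.31²; (x + 215.5)² + (y + 133.5)² = 449.69².
Subtracting the BRK equation from the RCM and TON equations removes the quadratic terms:
-213.2 x + 723.2 y = 80629.71
-343.6 x + 159.8 y = -21617.66
Solving the 2×2 system: x ≈ 133.0, y ≈ 150.7 km.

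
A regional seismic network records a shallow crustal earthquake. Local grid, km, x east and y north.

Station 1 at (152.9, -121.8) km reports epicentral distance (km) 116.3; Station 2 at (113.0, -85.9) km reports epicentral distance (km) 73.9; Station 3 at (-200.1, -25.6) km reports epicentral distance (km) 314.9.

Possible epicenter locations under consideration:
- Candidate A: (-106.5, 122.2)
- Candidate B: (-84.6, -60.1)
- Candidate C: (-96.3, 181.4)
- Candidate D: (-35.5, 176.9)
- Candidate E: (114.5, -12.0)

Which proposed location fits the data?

Candidate E

For each candidate, compare |candidate − station| to the reported distance:
Candidate A: residuals Station 1 239.8, Station 2 228.6, Station 3 140.0 → max 239.8 km
Candidate B: residuals Station 1 129.1, Station 2 125.4, Station 3 194.4 → max 194.4 km
Candidate C: residuals Station 1 276.2, Station 2 265.6, Station 3 83.3 → max 276.2 km
Candidate D: residuals Station 1 236.9, Station 2 228.0, Station 3 53.9 → max 236.9 km
Candidate E: residuals Station 1 0.0, Station 2 0.0, Station 3 0.0 → max 0.0 km
Only Candidate E has all residuals ≈ 0.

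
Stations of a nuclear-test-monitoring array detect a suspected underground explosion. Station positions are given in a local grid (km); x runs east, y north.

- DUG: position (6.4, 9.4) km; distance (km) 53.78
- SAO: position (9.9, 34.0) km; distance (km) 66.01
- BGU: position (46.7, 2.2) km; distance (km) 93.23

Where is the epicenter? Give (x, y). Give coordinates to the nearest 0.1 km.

Circle about each station: (x − 6.4)² + (y − 9.4)² = 53.78²; (x − 9.9)² + (y − 34.0)² = 66.01²; (x − 46.7)² + (y − 2.2)² = 93.23².
Subtracting the DUG equation from the SAO and BGU equations removes the quadratic terms:
7.0 x + 49.2 y = -340.34
80.6 x − 14.4 y = -3743.13
Solving the 2×2 system: x ≈ -46.5, y ≈ -0.3 km.

x ≈ -46.5 km, y ≈ -0.3 km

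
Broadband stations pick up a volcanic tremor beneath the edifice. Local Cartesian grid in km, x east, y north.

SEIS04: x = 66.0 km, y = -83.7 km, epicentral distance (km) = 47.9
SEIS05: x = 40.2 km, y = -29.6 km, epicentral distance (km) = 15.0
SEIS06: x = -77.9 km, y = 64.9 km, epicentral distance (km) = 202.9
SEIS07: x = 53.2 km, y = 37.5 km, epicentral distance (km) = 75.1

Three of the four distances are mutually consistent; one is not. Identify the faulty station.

Solve using three stations at a time. Using SEIS04, SEIS05, SEIS07 (subtract circle equations pairwise → linear system) gives (x, y) ≈ (52.9, -37.6).
Distances from that point to each station vs reported:
  SEIS04: calculated 47.9 vs reported 47.9 → residual 0.0 km
  SEIS05: calculated 15.0 vs reported 15.0 → residual 0.0 km
  SEIS06: calculated 166.2 vs reported 202.9 → residual 36.7 km
  SEIS07: calculated 75.1 vs reported 75.1 → residual 0.0 km
SEIS04, SEIS05, SEIS07 are mutually consistent (residuals ≈ 0); SEIS06 is off by 36.7 km.

SEIS06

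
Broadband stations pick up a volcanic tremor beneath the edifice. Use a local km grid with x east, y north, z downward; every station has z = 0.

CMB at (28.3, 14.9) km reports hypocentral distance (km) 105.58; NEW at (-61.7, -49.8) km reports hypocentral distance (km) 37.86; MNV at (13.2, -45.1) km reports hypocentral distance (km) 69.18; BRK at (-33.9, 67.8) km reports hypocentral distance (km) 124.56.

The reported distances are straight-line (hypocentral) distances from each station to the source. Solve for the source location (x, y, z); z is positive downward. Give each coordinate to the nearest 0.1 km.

Each station gives a sphere (x−x_i)² + (y−y_i)² + z² = d_i² (stations at z=0).
Subtracting the CMB sphere from NEW and MNV: z² cancels, leaving linear equations in x and y:
-180.0 x − 129.4 y = 14977.79
-30.2 x − 120.0 y = 7546.61
Solving: x ≈ -46.394, y ≈ -51.213 km (keep extra digits for the depth step; rounded: -46.4, -51.2).
Then from the CMB sphere: z² = 105.58² − (x − 28.3)² − (y − 14.9)² with x = -46.394, y = -51.213, so z ≈ 34.598 ≈ 34.6 km.

x ≈ -46.4 km, y ≈ -51.2 km, depth ≈ 34.6 km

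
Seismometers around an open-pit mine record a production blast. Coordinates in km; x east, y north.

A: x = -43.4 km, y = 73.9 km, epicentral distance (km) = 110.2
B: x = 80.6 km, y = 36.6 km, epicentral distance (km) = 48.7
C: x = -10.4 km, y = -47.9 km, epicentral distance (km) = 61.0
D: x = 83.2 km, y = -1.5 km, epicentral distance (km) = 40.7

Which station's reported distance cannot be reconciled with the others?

Solve using three stations at a time. Using A, B, D (subtract circle equations pairwise → linear system) gives (x, y) ≈ (43.0, 5.5).
Distances from that point to each station vs reported:
  A: calculated 110.2 vs reported 110.2 → residual 0.0 km
  B: calculated 48.8 vs reported 48.7 → residual 0.1 km
  C: calculated 75.6 vs reported 61.0 → residual 14.6 km
  D: calculated 40.8 vs reported 40.7 → residual 0.1 km
A, B, D are mutually consistent (residuals ≈ 0); C is off by 14.6 km.

C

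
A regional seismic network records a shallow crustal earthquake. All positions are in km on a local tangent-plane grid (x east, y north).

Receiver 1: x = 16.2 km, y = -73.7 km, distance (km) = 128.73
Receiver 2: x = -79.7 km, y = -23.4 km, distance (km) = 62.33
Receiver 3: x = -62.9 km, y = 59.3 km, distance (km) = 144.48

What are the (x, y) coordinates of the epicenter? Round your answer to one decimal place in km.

x ≈ -112.5 km, y ≈ -76.4 km

Circle about each station: (x − 16.2)² + (y + 73.7)² = 128.73²; (x + 79.7)² + (y + 23.4)² = 62.33²; (x + 62.9)² + (y − 59.3)² = 144.48².
Subtracting the Receiver 1 equation from the Receiver 2 and Receiver 3 equations removes the quadratic terms:
-191.8 x + 100.6 y = 13891.90
-158.2 x + 266.0 y = -2524.29
Solving the 2×2 system: x ≈ -112.5, y ≈ -76.4 km.
Check against Receiver 1 (with the unrounded x, y): √((x − 16.2)²+(y + 73.7)²) = 128.73 ≈ 128.73 km. ✓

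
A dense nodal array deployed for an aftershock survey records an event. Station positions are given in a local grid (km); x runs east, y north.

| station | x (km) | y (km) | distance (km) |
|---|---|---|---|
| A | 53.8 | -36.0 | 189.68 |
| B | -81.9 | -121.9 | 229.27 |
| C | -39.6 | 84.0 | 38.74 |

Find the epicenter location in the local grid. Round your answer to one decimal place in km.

x ≈ -70.7 km, y ≈ 107.1 km

Circle about each station: (x − 53.8)² + (y + 36.0)² = 189.68²; (x + 81.9)² + (y + 121.9)² = 229.27²; (x + 39.6)² + (y − 84.0)² = 38.74².
Subtracting the A equation from the B and C equations removes the quadratic terms:
-271.4 x − 171.8 y = 790.55
-186.8 x + 240.0 y = 38911.43
Solving the 2×2 system: x ≈ -70.7, y ≈ 107.1 km.
Check against A (with the unrounded x, y): √((x − 53.8)²+(y + 36.0)²) = 189.68 ≈ 189.68 km. ✓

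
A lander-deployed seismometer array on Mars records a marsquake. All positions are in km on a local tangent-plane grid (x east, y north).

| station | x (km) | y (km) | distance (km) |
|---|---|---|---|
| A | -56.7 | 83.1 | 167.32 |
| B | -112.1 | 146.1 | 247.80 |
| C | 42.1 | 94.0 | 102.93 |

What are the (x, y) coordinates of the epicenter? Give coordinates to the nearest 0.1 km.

(90.2, 3.0)

Circle about each station: (x + 56.7)² + (y − 83.1)² = 167.32²; (x + 112.1)² + (y − 146.1)² = 247.80²; (x − 42.1)² + (y − 94.0)² = 102.93².
Subtracting pairs of circle equations eliminates x²+y² and gives linear equations (the radical axes):
-110.8 x + 126.0 y = -9617.74
197.6 x + 21.8 y = 17889.31
Solving the 2×2 system: x ≈ 90.2, y ≈ 3.0 km.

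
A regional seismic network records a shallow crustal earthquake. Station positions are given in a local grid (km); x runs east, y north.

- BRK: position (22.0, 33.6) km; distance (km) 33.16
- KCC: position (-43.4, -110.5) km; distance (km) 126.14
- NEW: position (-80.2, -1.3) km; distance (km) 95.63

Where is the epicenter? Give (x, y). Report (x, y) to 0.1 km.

(15.4, 1.1)

Circle about each station: (x − 22.0)² + (y − 33.6)² = 33.16²; (x + 43.4)² + (y + 110.5)² = 126.14²; (x + 80.2)² + (y + 1.3)² = 95.63².
Subtracting the BRK equation from the KCC and NEW equations removes the quadratic terms:
-130.8 x − 288.2 y = -2330.86
-204.4 x − 69.8 y = -3224.74
Solving the 2×2 system: x ≈ 15.4, y ≈ 1.1 km.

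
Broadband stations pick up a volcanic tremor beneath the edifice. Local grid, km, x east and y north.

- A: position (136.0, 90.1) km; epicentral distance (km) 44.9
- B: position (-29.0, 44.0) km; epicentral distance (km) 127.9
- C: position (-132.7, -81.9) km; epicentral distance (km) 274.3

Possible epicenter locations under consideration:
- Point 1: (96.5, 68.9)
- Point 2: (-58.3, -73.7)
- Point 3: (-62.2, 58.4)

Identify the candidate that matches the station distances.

Point 1

For each candidate, compare |candidate − station| to the reported distance:
Point 1: residuals A 0.1, B 0.0, C 0.1 → max 0.1 km
Point 2: residuals A 209.2, B 6.6, C 199.4 → max 209.2 km
Point 3: residuals A 155.8, B 91.7, C 117.3 → max 155.8 km
Only Point 1 has all residuals ≈ 0.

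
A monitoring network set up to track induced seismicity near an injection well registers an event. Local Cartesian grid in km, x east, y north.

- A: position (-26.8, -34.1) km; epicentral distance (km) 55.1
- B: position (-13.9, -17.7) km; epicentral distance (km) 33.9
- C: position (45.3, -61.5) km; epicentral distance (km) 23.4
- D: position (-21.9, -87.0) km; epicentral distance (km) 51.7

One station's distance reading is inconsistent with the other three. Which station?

Solve using three stations at a time. Using A, C, D (subtract circle equations pairwise → linear system) gives (x, y) ≈ (22.0, -59.7).
Distances from that point to each station vs reported:
  A: calculated 55.1 vs reported 55.1 → residual 0.0 km
  B: calculated 55.2 vs reported 33.9 → residual 21.3 km
  C: calculated 23.4 vs reported 23.4 → residual 0.0 km
  D: calculated 51.7 vs reported 51.7 → residual 0.0 km
A, C, D are mutually consistent (residuals ≈ 0); B is off by 21.3 km.

B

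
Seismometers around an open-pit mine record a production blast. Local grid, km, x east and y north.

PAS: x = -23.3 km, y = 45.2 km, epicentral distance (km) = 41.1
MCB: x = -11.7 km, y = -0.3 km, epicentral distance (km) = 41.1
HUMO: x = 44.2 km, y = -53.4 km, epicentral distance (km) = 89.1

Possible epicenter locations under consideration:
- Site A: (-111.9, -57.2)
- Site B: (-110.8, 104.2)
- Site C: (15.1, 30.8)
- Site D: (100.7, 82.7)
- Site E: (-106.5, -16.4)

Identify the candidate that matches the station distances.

Site C

For each candidate, compare |candidate − station| to the reported distance:
Site A: residuals PAS 94.3, MCB 74.1, HUMO 67.0 → max 94.3 km
Site B: residuals PAS 64.4, MCB 102.9, HUMO 131.9 → max 131.9 km
Site C: residuals PAS 0.1, MCB 0.0, HUMO 0.0 → max 0.1 km
Site D: residuals PAS 88.4, MCB 98.6, HUMO 58.3 → max 98.6 km
Site E: residuals PAS 62.4, MCB 55.1, HUMO 66.1 → max 66.1 km
Only Site C has all residuals ≈ 0.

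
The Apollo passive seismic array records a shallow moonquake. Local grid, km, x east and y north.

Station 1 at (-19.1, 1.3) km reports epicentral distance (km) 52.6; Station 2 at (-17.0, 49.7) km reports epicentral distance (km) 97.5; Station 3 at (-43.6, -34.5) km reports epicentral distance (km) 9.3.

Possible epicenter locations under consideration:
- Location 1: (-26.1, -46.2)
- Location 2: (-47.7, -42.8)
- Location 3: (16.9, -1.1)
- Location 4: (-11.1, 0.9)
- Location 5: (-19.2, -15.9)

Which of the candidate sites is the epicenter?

For each candidate, compare |candidate − station| to the reported distance:
Location 1: residuals Station 1 4.6, Station 2 1.2, Station 3 11.8 → max 11.8 km
Location 2: residuals Station 1 0.0, Station 2 0.0, Station 3 0.0 → max 0.0 km
Location 3: residuals Station 1 16.5, Station 2 36.4, Station 3 59.8 → max 59.8 km
Location 4: residuals Station 1 44.6, Station 2 48.3, Station 3 38.8 → max 48.3 km
Location 5: residuals Station 1 35.4, Station 2 31.9, Station 3 21.4 → max 35.4 km
Only Location 2 has all residuals ≈ 0.

Location 2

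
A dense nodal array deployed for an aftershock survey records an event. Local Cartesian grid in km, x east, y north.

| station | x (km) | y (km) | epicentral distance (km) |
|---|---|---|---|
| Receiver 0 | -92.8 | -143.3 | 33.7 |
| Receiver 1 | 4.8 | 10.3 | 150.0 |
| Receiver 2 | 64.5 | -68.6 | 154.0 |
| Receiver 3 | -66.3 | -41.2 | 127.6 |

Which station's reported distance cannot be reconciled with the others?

Receiver 3

Solve using three stations at a time. Using Receiver 0, Receiver 1, Receiver 2 (subtract circle equations pairwise → linear system) gives (x, y) ≈ (-83.6, -110.9).
Distances from that point to each station vs reported:
  Receiver 0: calculated 33.7 vs reported 33.7 → residual 0.0 km
  Receiver 1: calculated 150.0 vs reported 150.0 → residual 0.0 km
  Receiver 2: calculated 154.0 vs reported 154.0 → residual 0.0 km
  Receiver 3: calculated 71.8 vs reported 127.6 → residual 55.8 km
Receiver 0, Receiver 1, Receiver 2 are mutually consistent (residuals ≈ 0); Receiver 3 is off by 55.8 km.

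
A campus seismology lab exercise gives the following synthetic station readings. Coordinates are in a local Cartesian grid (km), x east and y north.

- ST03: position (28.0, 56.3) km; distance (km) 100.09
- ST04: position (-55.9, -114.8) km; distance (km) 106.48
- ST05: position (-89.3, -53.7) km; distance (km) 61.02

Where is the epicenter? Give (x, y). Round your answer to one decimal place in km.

-48.2 km east, -8.6 km north

Circle about each station: (x − 28.0)² + (y − 56.3)² = 100.09²; (x + 55.9)² + (y + 114.8)² = 106.48²; (x + 89.3)² + (y + 53.7)² = 61.02².
Subtracting the ST03 equation from the ST04 and ST05 equations removes the quadratic terms:
-167.8 x − 342.2 y = 11030.18
-234.6 x − 220.0 y = 13199.06
Solving the 2×2 system: x ≈ -48.2, y ≈ -8.6 km.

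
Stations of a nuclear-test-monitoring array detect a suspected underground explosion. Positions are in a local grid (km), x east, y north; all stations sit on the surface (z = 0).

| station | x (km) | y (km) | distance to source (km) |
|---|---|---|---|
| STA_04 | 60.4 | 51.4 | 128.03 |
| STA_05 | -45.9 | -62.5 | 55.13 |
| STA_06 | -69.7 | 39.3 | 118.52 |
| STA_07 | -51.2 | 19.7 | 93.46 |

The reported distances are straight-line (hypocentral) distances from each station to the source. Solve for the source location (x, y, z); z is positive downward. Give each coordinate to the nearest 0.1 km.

Each station gives a sphere (x−x_i)² + (y−y_i)² + z² = d_i² (stations at z=0).
Subtracting the STA_04 sphere from STA_05 and STA_06: z² cancels, leaving linear equations in x and y:
-212.6 x − 227.8 y = 13075.30
-260.2 x − 24.2 y = 2457.15
Solving: x ≈ -4.495, y ≈ -53.203 km (keep extra digits for the depth step; rounded: -4.5, -53.2).
Then from the STA_04 sphere: z² = 128.03² − (x − 60.4)² − (y − 51.4)² with x = -4.495, y = -53.203, so z ≈ 35.193 ≈ 35.2 km.

(-4.5, -53.2, 35.2)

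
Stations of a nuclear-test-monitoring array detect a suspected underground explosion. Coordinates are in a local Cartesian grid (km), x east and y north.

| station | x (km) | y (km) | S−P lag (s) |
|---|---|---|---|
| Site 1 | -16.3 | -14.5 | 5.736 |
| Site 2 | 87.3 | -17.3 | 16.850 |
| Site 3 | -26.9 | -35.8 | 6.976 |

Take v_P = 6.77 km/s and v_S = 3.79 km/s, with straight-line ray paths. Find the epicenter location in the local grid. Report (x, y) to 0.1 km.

(-53.4, 18.1)

Distance from S−P lag: d = Δt · v_P v_S / (v_P − v_S) = Δt · (6.77·3.79)/(6.77−3.79) ≈ 8.6102·Δt.
So d_Site 1 = 49.39, d_Site 2 = 145.08, d_Site 3 = 60.06 km.
Circle about each station: (x + 16.3)² + (y + 14.5)² = 49.39²; (x − 87.3)² + (y + 17.3)² = 145.08²; (x + 26.9)² + (y + 35.8)² = 60.06².
Subtracting the Site 1 equation from the Site 2 and Site 3 equations removes the quadratic terms:
207.2 x − 5.6 y = -11164.19
-21.2 x − 42.6 y = 361.48
Solving the 2×2 system: x ≈ -53.4, y ≈ 18.1 km.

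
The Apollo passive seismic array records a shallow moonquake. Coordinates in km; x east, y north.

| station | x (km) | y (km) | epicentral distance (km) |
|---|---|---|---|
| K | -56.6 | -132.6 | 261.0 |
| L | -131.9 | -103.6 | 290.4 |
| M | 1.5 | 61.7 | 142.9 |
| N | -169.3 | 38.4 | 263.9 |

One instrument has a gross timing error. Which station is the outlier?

Solve using three stations at a time. Using K, L, N (subtract circle equations pairwise → linear system) gives (x, y) ≈ (90.7, 82.7).
Distances from that point to each station vs reported:
  K: calculated 260.9 vs reported 261.0 → residual 0.1 km
  L: calculated 290.3 vs reported 290.4 → residual 0.1 km
  M: calculated 91.7 vs reported 142.9 → residual 51.2 km
  N: calculated 263.8 vs reported 263.9 → residual 0.1 km
K, L, N are mutually consistent (residuals ≈ 0); M is off by 51.2 km.

M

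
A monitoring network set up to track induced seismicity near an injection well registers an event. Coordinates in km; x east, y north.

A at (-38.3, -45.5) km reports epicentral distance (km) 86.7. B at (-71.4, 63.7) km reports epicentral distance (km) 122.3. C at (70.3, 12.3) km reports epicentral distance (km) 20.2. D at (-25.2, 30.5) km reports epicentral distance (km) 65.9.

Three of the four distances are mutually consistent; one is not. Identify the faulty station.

Solve using three stations at a time. Using A, B, D (subtract circle equations pairwise → linear system) gives (x, y) ≈ (34.2, 2.0).
Distances from that point to each station vs reported:
  A: calculated 86.7 vs reported 86.7 → residual 0.0 km
  B: calculated 122.3 vs reported 122.3 → residual 0.0 km
  C: calculated 37.6 vs reported 20.2 → residual 17.4 km
  D: calculated 65.9 vs reported 65.9 → residual 0.0 km
A, B, D are mutually consistent (residuals ≈ 0); C is off by 17.4 km.

C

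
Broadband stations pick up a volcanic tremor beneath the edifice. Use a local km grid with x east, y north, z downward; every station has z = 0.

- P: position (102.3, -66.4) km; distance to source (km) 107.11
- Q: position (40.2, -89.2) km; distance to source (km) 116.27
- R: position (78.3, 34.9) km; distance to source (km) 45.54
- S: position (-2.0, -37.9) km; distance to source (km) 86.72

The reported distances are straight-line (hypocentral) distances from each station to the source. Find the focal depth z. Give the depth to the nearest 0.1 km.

34.1 km

Each station gives a sphere (x−x_i)² + (y−y_i)² + z² = d_i² (stations at z=0).
Subtracting the P sphere from Q and R: z² cancels, leaving linear equations in x and y:
-124.2 x − 45.6 y = -7347.73
-48.0 x + 202.6 y = 1873.31
Solving: x ≈ 51.303, y ≈ 21.401 km (keep extra digits for the depth step; rounded: 51.3, 21.4).
Then from the P sphere: z² = 107.11² − (x − 102.3)² − (y + 66.4)² with x = 51.303, y = 21.401, so z ≈ 34.100 ≈ 34.1 km.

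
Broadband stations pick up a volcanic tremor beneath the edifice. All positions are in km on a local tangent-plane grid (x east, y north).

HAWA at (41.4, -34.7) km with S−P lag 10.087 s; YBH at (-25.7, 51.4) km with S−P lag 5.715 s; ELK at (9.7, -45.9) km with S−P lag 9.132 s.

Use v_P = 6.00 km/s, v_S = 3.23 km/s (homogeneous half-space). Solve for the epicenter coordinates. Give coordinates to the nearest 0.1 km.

Distance from S−P lag: d = Δt · v_P v_S / (v_P − v_S) = Δt · (6.00·3.23)/(6.00−3.23) ≈ 6.9964·Δt.
So d_HAWA = 70.57, d_YBH = 39.98, d_ELK = 63.89 km.
Circle about each station: (x − 41.4)² + (y + 34.7)² = 70.57²; (x + 25.7)² + (y − 51.4)² = 39.98²; (x − 9.7)² + (y + 45.9)² = 63.89².
Subtracting pairs of circle equations eliminates x²+y² and gives linear equations (the radical axes):
-134.2 x + 172.2 y = 3766.12
-63.4 x − 22.4 y = 181.04
Solving the 2×2 system: x ≈ -8.3, y ≈ 15.4 km.
Check against HAWA (with the unrounded x, y): √((x − 41.4)²+(y + 34.7)²) = 70.57 ≈ 70.57 km. ✓

-8.3 km east, 15.4 km north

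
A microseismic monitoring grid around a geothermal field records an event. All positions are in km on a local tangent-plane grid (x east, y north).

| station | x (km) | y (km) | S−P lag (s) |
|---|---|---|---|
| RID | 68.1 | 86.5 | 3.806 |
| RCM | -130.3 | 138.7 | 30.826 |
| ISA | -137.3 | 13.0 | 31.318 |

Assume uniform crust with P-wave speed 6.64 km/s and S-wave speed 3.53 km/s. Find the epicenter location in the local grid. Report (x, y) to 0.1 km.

(91.7, 70.2)

Distance from S−P lag: d = Δt · v_P v_S / (v_P − v_S) = Δt · (6.64·3.53)/(6.64−3.53) ≈ 7.5367·Δt.
So d_RID = 28.68, d_RCM = 232.33, d_ISA = 236.04 km.
Circle about each station: (x − 68.1)² + (y − 86.5)² = 28.68²; (x + 130.3)² + (y − 138.7)² = 232.33²; (x + 137.3)² + (y − 13.0)² = 236.04².
Subtracting the RID equation from the RCM and ISA equations removes the quadratic terms:
-396.8 x + 104.4 y = -29058.77
-410.8 x − 147.0 y = -47991.91
Solving the 2×2 system: x ≈ 91.7, y ≈ 70.2 km.
Check against RID (with the unrounded x, y): √((x − 68.1)²+(y − 86.5)²) = 28.68 ≈ 28.68 km. ✓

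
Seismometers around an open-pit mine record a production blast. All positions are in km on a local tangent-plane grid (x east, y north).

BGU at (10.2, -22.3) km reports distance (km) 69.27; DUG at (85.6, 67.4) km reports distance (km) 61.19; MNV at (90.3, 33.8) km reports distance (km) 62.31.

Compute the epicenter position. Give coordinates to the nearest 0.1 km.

x ≈ 28.9 km, y ≈ 44.4 km

Circle about each station: (x − 10.2)² + (y + 22.3)² = 69.27²; (x − 85.6)² + (y − 67.4)² = 61.19²; (x − 90.3)² + (y − 33.8)² = 62.31².
Subtracting pairs of circle equations eliminates x²+y² and gives linear equations (the radical axes):
150.8 x + 179.4 y = 12322.91
160.2 x + 112.2 y = 9611.00
Solving the 2×2 system: x ≈ 28.9, y ≈ 44.4 km.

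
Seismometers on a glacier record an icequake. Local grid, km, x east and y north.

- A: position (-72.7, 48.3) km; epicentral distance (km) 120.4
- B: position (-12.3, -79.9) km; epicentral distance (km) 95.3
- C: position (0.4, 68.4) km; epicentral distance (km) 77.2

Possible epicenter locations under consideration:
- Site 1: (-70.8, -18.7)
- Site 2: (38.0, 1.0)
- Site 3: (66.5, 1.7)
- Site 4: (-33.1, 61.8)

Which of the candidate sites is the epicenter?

For each candidate, compare |candidate − station| to the reported distance:
Site 1: residuals A 53.4, B 10.6, C 35.3 → max 53.4 km
Site 2: residuals A 0.0, B 0.0, C 0.0 → max 0.0 km
Site 3: residuals A 26.4, B 18.1, C 16.7 → max 26.4 km
Site 4: residuals A 78.6, B 47.9, C 43.1 → max 78.6 km
Only Site 2 has all residuals ≈ 0.

Site 2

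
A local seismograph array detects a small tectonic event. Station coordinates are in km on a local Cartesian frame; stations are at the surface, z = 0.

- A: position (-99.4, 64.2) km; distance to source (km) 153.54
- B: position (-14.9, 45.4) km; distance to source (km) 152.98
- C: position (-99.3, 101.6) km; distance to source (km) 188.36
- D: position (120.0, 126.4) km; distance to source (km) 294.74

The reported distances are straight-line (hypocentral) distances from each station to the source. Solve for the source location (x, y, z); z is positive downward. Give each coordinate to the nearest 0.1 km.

(-85.3, -76.3, 60.3)

Each station gives a sphere (x−x_i)² + (y−y_i)² + z² = d_i² (stations at z=0).
Subtracting the A sphere from B and C: z² cancels, leaving linear equations in x and y:
169.0 x − 37.6 y = -11547.18
0.2 x + 74.8 y = -5723.91
Solving: x ≈ -85.301, y ≈ -76.295 km (keep extra digits for the depth step; rounded: -85.3, -76.3).
Then from the A sphere: z² = 153.54² − (x + 99.4)² − (y − 64.2)² with x = -85.301, y = -76.295, so z ≈ 60.307 ≈ 60.3 km.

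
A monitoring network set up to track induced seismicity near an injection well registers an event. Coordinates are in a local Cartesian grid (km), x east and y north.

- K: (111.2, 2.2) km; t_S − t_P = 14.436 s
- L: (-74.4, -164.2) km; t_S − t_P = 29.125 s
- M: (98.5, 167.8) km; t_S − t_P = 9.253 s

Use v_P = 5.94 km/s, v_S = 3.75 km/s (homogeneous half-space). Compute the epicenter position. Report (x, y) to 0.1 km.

(19.4, 116.8)

Distance from S−P lag: d = Δt · v_P v_S / (v_P − v_S) = Δt · (5.94·3.75)/(5.94−3.75) ≈ 10.1712·Δt.
So d_K = 146.83, d_L = 296.24, d_M = 94.11 km.
Circle about each station: (x − 111.2)² + (y − 2.2)² = 146.83²; (x + 74.4)² + (y + 164.2)² = 296.24²; (x − 98.5)² + (y − 167.8)² = 94.11².
Subtracting the K equation from the L and M equations removes the quadratic terms:
-371.2 x − 332.8 y = -46072.37
-25.4 x + 331.2 y = 38191.17
Solving the 2×2 system: x ≈ 19.4, y ≈ 116.8 km.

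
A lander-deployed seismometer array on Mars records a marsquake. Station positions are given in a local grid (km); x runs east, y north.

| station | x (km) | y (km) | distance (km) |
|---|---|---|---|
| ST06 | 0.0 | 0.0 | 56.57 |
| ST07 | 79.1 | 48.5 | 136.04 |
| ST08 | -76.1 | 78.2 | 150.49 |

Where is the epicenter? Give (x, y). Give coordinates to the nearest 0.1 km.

(-8.0, -56.0)

Circle about each station: x² + y² = 56.57²; (x − 79.1)² + (y − 48.5)² = 136.04²; (x + 76.1)² + (y − 78.2)² = 150.49².
Subtracting the ST06 equation from the ST07 and ST08 equations removes the quadratic terms:
158.2 x + 97.0 y = -6697.66
-152.2 x + 156.4 y = -7540.63
Solving the 2×2 system: x ≈ -8.0, y ≈ -56.0 km.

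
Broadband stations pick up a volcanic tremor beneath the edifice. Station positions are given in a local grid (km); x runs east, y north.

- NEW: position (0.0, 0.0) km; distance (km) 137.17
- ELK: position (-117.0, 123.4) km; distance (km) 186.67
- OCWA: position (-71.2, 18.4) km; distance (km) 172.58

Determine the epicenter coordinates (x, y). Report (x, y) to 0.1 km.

x ≈ 69.6 km, y ≈ 118.2 km

Circle about each station: x² + y² = 137.17²; (x + 117.0)² + (y − 123.4)² = 186.67²; (x + 71.2)² + (y − 18.4)² = 172.58².
Subtracting pairs of circle equations eliminates x²+y² and gives linear equations (the radical axes):
-234.0 x + 246.8 y = 12886.48
-142.4 x + 36.8 y = -5560.25
Solving the 2×2 system: x ≈ 69.6, y ≈ 118.2 km.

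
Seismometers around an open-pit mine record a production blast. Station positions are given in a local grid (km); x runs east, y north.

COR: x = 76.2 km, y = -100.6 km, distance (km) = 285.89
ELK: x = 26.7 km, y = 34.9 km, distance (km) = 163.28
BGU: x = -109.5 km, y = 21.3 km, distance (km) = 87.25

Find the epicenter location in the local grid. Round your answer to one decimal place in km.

x ≈ -119.3 km, y ≈ 108.0 km

Circle about each station: (x − 76.2)² + (y + 100.6)² = 285.89²; (x − 26.7)² + (y − 34.9)² = 163.28²; (x + 109.5)² + (y − 21.3)² = 87.25².
Subtracting pairs of circle equations eliminates x²+y² and gives linear equations (the radical axes):
-99.0 x + 271.0 y = 41076.83
-371.4 x + 243.8 y = 70637.67
Solving the 2×2 system: x ≈ -119.3, y ≈ 108.0 km.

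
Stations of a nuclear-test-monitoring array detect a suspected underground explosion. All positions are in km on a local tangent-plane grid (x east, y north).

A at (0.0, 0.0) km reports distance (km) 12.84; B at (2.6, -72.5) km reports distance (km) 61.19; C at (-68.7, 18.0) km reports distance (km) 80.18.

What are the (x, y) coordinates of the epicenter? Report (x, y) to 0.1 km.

x ≈ 5.9 km, y ≈ -11.4 km

Circle about each station: x² + y² = 12.84²; (x − 2.6)² + (y + 72.5)² = 61.19²; (x + 68.7)² + (y − 18.0)² = 80.18².
Subtracting the A equation from the B and C equations removes the quadratic terms:
5.2 x − 145.0 y = 1683.66
-137.4 x + 36.0 y = -1220.28
Solving the 2×2 system: x ≈ 5.9, y ≈ -11.4 km.
Check against A (with the unrounded x, y): √(x²+y²) = 12.83 ≈ 12.84 km. ✓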